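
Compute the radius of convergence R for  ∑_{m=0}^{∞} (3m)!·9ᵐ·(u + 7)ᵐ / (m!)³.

The ratio of consecutive coefficients is (3m+1)·(3m+2)·(3m+3)/(m+1)³ · 9 → 243.
Hence the series converges for |u + 7| < 1/(243) = 1/243, so the radius of convergence is 1/243.

R = 1/243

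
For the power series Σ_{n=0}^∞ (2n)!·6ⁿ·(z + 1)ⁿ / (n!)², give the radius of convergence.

R = 1/24

Ratio test: |a_{n+1}/a_n| = (2n+1)·(2n+2)/(n+1)² · 6 → 24 as n → ∞.
The series converges when 24 · |z + 1| < 1, giving R = 1/24.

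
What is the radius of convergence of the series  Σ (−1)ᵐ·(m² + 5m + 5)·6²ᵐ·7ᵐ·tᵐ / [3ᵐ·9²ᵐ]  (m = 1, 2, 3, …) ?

Ratio test: |a_{m+1}/a_m| = [((m+1)² + 5(m+1) + 5)/(m² + 5m + 5)] · 36·7/(3·81) → 28/27 as m → ∞.
Convergence for |t| · 28/27 < 1, i.e. |t| < 27/28. So R = 27/28.

R = 27/28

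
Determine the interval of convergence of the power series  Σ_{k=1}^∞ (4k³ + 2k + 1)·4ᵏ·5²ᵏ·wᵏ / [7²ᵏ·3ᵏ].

Apply the ratio test: |a_{k+1}| / |a_k| = [(4(k+1)³ + 2(k+1) + 1)/(4k³ + 2k + 1)] · 4·25/(49·3), which tends to 100/147 as k → ∞.
Thus R = 1/(100/147) = 147/100.
At w = 147/100: the terms have absolute value of order k³, which does not tend to 0, so the series diverges by the divergence test.
When w = -147/100, the terms have absolute value of order k³, which does not tend to 0, so the series diverges by the divergence test.

(-147/100, 147/100)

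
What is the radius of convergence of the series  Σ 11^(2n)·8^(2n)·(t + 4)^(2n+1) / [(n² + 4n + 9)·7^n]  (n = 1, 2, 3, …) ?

By the ratio test, |a_{n+1}/a_n| = [(n² + 4n + 9)/((n+1)² + 4(n+1) + 9)] · 121·64/7 → 7744/7.
Writing y = (t + 4)², the series in y has radius 7/7744, so |t + 4| < √(7/7744) and R = √7/88.

R = √7/88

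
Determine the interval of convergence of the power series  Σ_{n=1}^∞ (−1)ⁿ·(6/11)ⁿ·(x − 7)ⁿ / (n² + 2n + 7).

[31/6, 53/6]

Apply the ratio test: |a_{n+1}| / |a_n| = [(n² + 2n + 7)/((n+1)² + 2(n+1) + 7)] · 6/11, which tends to 6/11 as n → ∞.
Convergence for |x − 7| · 6/11 < 1, i.e. |x − 7| < 11/6. So R = 11/6.
When x = 53/6, the series is dominated by a constant times Σ 1/n², which converges (p = 2 > 1).
When x = 31/6, absolute convergence follows by limit comparison with Σ 1/n².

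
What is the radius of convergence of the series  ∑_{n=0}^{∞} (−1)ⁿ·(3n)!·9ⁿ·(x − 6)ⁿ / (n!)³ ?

Ratio test: |a_{n+1}/a_n| = (3n+1)·(3n+2)·(3n+3)/(n+1)³ · 9 → 243 as n → ∞.
Convergence for |x − 6| · 243 < 1, i.e. |x − 6| < 1/243. So R = 1/243.

R = 1/243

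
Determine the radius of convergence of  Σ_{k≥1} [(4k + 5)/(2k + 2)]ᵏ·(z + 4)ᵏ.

Root test: |a_k|^(1/k) = (4k + 5)/(2k + 2) → 2.
Convergence for |z + 4| · 2 < 1, i.e. |z + 4| < 1/2. So R = 1/2.

R = 1/2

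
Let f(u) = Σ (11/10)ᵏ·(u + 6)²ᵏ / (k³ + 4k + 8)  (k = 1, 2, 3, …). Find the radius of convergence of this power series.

The ratio of consecutive coefficients is [(k³ + 4k + 8)/((k+1)³ + 4(k+1) + 8)] · 11/10 → 11/10.
Successive powers of (u + 6) differ by 2, so the series converges when |u + 6|² · 11/10 < 1, i.e. |u + 6| < √(10/11). So R = √110/11.

R = √110/11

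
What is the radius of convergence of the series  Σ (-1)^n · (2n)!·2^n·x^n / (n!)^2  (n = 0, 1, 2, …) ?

Apply the ratio test: |a_{n+1}| / |a_n| = (2n+1)·(2n+2)/(n+1)² · 2, which tends to 8 as n → ∞.
Convergence for |x| · 8 < 1, i.e. |x| < 1/8. So R = 1/8.

R = 1/8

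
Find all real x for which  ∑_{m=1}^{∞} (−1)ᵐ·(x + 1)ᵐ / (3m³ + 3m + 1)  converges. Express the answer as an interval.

Ratio test: |a_{m+1}/a_m| = (3m³ + 3m + 1)/(3(m+1)³ + 3(m+1) + 1) → 1 as m → ∞.
Hence R = 1.
Check x = 0: the terms are on the order of 1/m³, so the series converges absolutely by comparison with the p-series (p = 3 > 1).
Check x = -2: the series is dominated by a constant times Σ 1/m³, which converges (p = 3 > 1).

[-2, 0]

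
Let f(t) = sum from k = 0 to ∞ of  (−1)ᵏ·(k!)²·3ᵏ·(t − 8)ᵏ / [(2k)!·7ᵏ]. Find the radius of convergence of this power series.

The ratio of consecutive coefficients is (k+1)²/[(2k+1)·(2k+2)] · 3/7 → 3/28.
Hence the series converges for |t − 8| < 1/(3/28) = 28/3, so the radius of convergence is 28/3.

R = 28/3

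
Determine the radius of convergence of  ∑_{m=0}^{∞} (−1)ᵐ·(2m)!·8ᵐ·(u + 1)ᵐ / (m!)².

Apply the ratio test: |a_{m+1}| / |a_m| = (2m+1)·(2m+2)/(m+1)² · 8, which tends to 32 as m → ∞.
Thus R = 1/(32) = 1/32.

R = 1/32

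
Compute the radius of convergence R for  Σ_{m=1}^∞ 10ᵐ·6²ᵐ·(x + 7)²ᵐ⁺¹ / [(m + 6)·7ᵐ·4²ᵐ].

R = √70/15

Apply the ratio test: |a_{m+1}| / |a_m| = [(m + 6)/((m+1) + 6)] · 10·36/(7·16), which tends to 45/14 as m → ∞.
Since the exponent of (x + 7) increases by 2 each term, convergence requires |x + 7|² < 14/45, hence R = √70/15.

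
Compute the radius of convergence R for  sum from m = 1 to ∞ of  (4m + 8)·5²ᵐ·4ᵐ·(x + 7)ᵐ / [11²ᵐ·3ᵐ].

Apply the ratio test: |a_{m+1}| / |a_m| = [(4(m+1) + 8)/(4m + 8)] · 25·4/(121·3), which tends to 100/363 as m → ∞.
Convergence for |x + 7| · 100/363 < 1, i.e. |x + 7| < 363/100. So R = 363/100.

R = 363/100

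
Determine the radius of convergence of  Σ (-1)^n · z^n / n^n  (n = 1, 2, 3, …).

Applying the root test, |a_n|^(1/n) = 1/n → 0.
The limit is 0 for every z, so R = ∞.

R = ∞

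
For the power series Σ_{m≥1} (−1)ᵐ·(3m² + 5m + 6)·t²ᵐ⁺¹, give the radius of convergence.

R = 1

By the ratio test, |a_{m+1}/a_m| = (3(m+1)² + 5(m+1) + 6)/(3m² + 5m + 6) → 1.
Since the exponent of t increases by 2 each term, convergence requires |t|² < 1, hence R = 1.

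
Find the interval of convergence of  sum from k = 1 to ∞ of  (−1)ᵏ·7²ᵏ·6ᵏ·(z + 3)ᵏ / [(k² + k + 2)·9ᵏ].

By the ratio test, |a_{k+1}/a_k| = [(k² + k + 2)/((k+1)² + (k+1) + 2)] · 49·6/9 → 98/3.
Thus R = 1/(98/3) = 3/98.
At z = -291/98: the terms are on the order of 1/k², so the series converges absolutely by comparison with the p-series (p = 2 > 1).
Check z = -297/98: the terms are on the order of 1/k², so the series converges absolutely by comparison with the p-series (p = 2 > 1).

[-297/98, -291/98]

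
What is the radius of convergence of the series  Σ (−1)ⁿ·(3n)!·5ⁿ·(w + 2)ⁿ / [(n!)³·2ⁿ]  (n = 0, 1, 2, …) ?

R = 2/135

Ratio test: |a_{n+1}/a_n| = (3n+1)·(3n+2)·(3n+3)/(n+1)³ · 5/2 → 135/2 as n → ∞.
Convergence for |w + 2| · 135/2 < 1, i.e. |w + 2| < 2/135. So R = 2/135.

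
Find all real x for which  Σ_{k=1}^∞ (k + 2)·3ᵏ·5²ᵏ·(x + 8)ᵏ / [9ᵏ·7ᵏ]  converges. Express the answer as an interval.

(-221/25, -179/25)

Ratio test: |a_{k+1}/a_k| = [((k+1) + 2)/(k + 2)] · 3·25/(9·7) → 25/21 as k → ∞.
Hence the series converges for |x + 8| < 1/(25/21) = 21/25, so the radius of convergence is 21/25.
Check x = -179/25: the terms have absolute value of order k, which does not tend to 0, so the series diverges by the divergence test.
When x = -221/25, the terms have absolute value of order k, which does not tend to 0, so the series diverges by the divergence test.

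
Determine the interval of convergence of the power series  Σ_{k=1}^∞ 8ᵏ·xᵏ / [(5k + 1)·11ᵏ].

By the ratio test, |a_{k+1}/a_k| = [(5k + 1)/(5(k+1) + 1)] · 8/11 → 8/11.
Hence the series converges for |x| < 1/(8/11) = 11/8, so the radius of convergence is 11/8.
Endpoint x = 11/8: the terms behave like c/k; limit comparison with the harmonic series gives divergence.
Endpoint x = -11/8: convergence follows from the alternating series test (terms decrease monotonically to 0).

[-11/8, 11/8)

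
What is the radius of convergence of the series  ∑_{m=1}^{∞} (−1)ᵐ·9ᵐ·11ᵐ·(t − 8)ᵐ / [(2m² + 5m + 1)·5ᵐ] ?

By the ratio test, |a_{m+1}/a_m| = [(2m² + 5m + 1)/(2(m+1)² + 5(m+1) + 1)] · 9·11/5 → 99/5.
Convergence for |t − 8| · 99/5 < 1, i.e. |t − 8| < 5/99. So R = 5/99.

R = 5/99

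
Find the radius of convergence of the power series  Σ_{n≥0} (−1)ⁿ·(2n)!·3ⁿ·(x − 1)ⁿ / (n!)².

R = 1/12

By the ratio test, |a_{n+1}/a_n| = (2n+1)·(2n+2)/(n+1)² · 3 → 12.
Hence the series converges for |x − 1| < 1/(12) = 1/12, so the radius of convergence is 1/12.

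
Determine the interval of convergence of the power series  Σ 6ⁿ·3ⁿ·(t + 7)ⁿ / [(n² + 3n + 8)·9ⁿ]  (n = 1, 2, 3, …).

[-15/2, -13/2]

The ratio of consecutive coefficients is [(n² + 3n + 8)/((n+1)² + 3(n+1) + 8)] · 6·3/9 → 2.
The series converges when 2 · |t + 7| < 1, giving R = 1/2.
When t = -13/2, the series is dominated by a constant times Σ 1/n², which converges (p = 2 > 1).
Endpoint t = -15/2: the series is dominated by a constant times Σ 1/n², which converges (p = 2 > 1).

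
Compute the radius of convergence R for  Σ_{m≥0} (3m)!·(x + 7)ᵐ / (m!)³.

Apply the ratio test: |a_{m+1}| / |a_m| = (3m+1)·(3m+2)·(3m+3)/(m+1)³, which tends to 27 as m → ∞.
The series converges when 27 · |x + 7| < 1, giving R = 1/27.

R = 1/27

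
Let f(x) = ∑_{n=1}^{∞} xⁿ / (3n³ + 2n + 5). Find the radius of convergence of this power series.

Ratio test: |a_{n+1}/a_n| = (3n³ + 2n + 5)/(3(n+1)³ + 2(n+1) + 5) → 1 as n → ∞.
Hence R = 1.

R = 1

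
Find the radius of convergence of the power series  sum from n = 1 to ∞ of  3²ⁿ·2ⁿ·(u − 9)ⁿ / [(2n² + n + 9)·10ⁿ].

The ratio of consecutive coefficients is [(2n² + n + 9)/(2(n+1)² + (n+1) + 9)] · 9·2/10 → 9/5.
Thus R = 1/(9/5) = 5/9.

R = 5/9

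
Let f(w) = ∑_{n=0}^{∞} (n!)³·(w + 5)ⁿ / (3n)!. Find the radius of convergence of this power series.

The ratio of consecutive coefficients is (n+1)³/[(3n+1)·(3n+2)·(3n+3)] → 1/27.
The series converges when 1/27 · |w + 5| < 1, giving R = 27.

R = 27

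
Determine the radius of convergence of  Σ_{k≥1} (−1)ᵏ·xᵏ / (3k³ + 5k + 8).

R = 1

By the ratio test, |a_{k+1}/a_k| = (3k³ + 5k + 8)/(3(k+1)³ + 5(k+1) + 8) → 1.
So the series converges when |x| < 1 and diverges when |x| > 1; R = 1.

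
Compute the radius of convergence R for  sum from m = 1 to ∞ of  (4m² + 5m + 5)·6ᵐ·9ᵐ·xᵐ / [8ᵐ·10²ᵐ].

R = 400/27

Apply the ratio test: |a_{m+1}| / |a_m| = [(4(m+1)² + 5(m+1) + 5)/(4m² + 5m + 5)] · 6·9/(8·100), which tends to 27/400 as m → ∞.
Hence the series converges for |x| < 1/(27/400) = 400/27, so the radius of convergence is 400/27.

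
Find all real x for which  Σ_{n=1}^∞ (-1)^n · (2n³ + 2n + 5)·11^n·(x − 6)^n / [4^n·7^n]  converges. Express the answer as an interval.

By the ratio test, |a_{n+1}/a_n| = [(2(n+1)³ + 2(n+1) + 5)/(2n³ + 2n + 5)] · 11/(4·7) → 11/28.
The series converges when 11/28 · |x − 6| < 1, giving R = 28/11.
At x = 94/11: the n-th term does not approach 0; divergence by the term test.
Check x = 38/11: the n-th term does not approach 0; divergence by the term test.

(38/11, 94/11)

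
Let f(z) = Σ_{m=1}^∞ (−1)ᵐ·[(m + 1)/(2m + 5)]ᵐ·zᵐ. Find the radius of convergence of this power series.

R = 2

By the Cauchy root test, |a_m|^(1/m) = (m + 1)/(2m + 5) → 1/2.
Hence the series converges for |z| < 1/(1/2) = 2, so the radius of convergence is 2.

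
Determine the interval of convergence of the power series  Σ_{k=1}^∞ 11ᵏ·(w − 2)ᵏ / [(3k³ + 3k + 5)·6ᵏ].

[16/11, 28/11]

The ratio of consecutive coefficients is [(3k³ + 3k + 5)/(3(k+1)³ + 3(k+1) + 5)] · 11/6 → 11/6.
Convergence for |w − 2| · 11/6 < 1, i.e. |w − 2| < 6/11. So R = 6/11.
Endpoint w = 28/11: the terms are on the order of 1/k³, so the series converges absolutely by comparison with the p-series (p = 3 > 1).
Endpoint w = 16/11: the series is dominated by a constant times Σ 1/k³, which converges (p = 3 > 1).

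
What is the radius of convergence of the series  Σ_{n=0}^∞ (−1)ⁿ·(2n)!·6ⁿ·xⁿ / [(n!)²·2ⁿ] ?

Apply the ratio test: |a_{n+1}| / |a_n| = (2n+1)·(2n+2)/(n+1)² · 6/2, which tends to 12 as n → ∞.
Hence the series converges for |x| < 1/(12) = 1/12, so the radius of convergence is 1/12.

R = 1/12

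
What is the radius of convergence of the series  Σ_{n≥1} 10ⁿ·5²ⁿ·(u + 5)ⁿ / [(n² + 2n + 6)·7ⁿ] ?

By the ratio test, |a_{n+1}/a_n| = [(n² + 2n + 6)/((n+1)² + 2(n+1) + 6)] · 10·25/7 → 250/7.
The series converges when 250/7 · |u + 5| < 1, giving R = 7/250.

R = 7/250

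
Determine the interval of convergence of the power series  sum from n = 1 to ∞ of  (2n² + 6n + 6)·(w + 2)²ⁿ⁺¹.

Apply the ratio test: |a_{n+1}| / |a_n| = (2(n+1)² + 6(n+1) + 6)/(2n² + 6n + 6), which tends to 1 as n → ∞.
Since the exponent of (w + 2) increases by 2 each term, convergence requires |w + 2|² < 1, hence R = 1.
Endpoint w = -1: the terms do not tend to 0, so the series diverges.
When w = -3, the n-th term does not approach 0; divergence by the term test.

(-3, -1)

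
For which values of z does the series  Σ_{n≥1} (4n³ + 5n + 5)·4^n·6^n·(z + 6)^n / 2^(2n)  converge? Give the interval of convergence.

(-37/6, -35/6)

By the ratio test, |a_{n+1}/a_n| = [(4(n+1)³ + 5(n+1) + 5)/(4n³ + 5n + 5)] · 4·6/4 → 6.
Thus R = 1/(6) = 1/6.
When z = -35/6, the terms have absolute value of order n³, which does not tend to 0, so the series diverges by the divergence test.
When z = -37/6, the n-th term does not approach 0; divergence by the term test.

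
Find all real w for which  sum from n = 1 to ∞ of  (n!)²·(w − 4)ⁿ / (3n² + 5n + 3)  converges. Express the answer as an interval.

{4}

Apply the ratio test: |a_{n+1}| / |a_n| = (n+1)² · (3n² + 5n + 3)/(3(n+1)² + 5(n+1) + 3), which tends to ∞ as n → ∞.
The ratio grows without bound, so the series diverges whenever (w − 4) ≠ 0; it converges only at w = 4. R = 0.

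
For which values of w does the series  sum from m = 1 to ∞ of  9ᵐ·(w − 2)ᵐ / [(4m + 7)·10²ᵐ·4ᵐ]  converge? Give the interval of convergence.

Ratio test: |a_{m+1}/a_m| = [(4m + 7)/(4(m+1) + 7)] · 9/(100·4) → 9/400 as m → ∞.
Thus R = 1/(9/400) = 400/9.
Endpoint w = 418/9: the terms behave like c/m; limit comparison with the harmonic series gives divergence.
When w = -382/9, convergence follows from the alternating series test (terms decrease monotonically to 0).

[-382/9, 418/9)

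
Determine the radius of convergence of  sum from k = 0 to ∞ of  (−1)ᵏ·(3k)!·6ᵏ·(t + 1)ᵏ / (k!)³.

Ratio test: |a_{k+1}/a_k| = (3k+1)·(3k+2)·(3k+3)/(k+1)³ · 6 → 162 as k → ∞.
Convergence for |t + 1| · 162 < 1, i.e. |t + 1| < 1/162. So R = 1/162.

R = 1/162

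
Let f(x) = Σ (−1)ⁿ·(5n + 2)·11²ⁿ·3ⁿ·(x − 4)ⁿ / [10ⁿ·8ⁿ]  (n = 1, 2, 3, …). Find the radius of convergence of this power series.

Ratio test: |a_{n+1}/a_n| = [(5(n+1) + 2)/(5n + 2)] · 121·3/(10·8) → 363/80 as n → ∞.
Hence the series converges for |x − 4| < 1/(363/80) = 80/363, so the radius of convergence is 80/363.

R = 80/363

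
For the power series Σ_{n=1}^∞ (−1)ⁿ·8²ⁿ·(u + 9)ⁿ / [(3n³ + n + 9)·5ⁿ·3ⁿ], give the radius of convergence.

R = 15/64

Apply the ratio test: |a_{n+1}| / |a_n| = [(3n³ + n + 9)/(3(n+1)³ + (n+1) + 9)] · 64/(5·3), which tends to 64/15 as n → ∞.
The series converges when 64/15 · |u + 9| < 1, giving R = 15/64.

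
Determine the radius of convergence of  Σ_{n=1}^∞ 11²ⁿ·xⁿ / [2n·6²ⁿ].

Apply the ratio test: |a_{n+1}| / |a_n| = [2n/2(n+1)] · 121/36, which tends to 121/36 as n → ∞.
The series converges when 121/36 · |x| < 1, giving R = 36/121.

R = 36/121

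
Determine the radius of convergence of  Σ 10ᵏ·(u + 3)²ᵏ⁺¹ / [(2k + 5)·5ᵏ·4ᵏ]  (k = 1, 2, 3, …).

R = √2

Apply the ratio test: |a_{k+1}| / |a_k| = [(2k + 5)/(2(k+1) + 5)] · 10/(5·4), which tends to 1/2 as k → ∞.
Successive powers of (u + 3) differ by 2, so the series converges when |u + 3|² · 1/2 < 1, i.e. |u + 3| < √(2). So R = √2.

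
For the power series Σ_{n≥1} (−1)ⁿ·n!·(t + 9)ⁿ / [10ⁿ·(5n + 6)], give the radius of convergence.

Apply the ratio test: |a_{n+1}| / |a_n| = (n+1) · 1/10 · (5n + 6)/(5(n+1) + 6), which tends to ∞ as n → ∞.
Since the ratio → ∞, the series diverges for every t ≠ -9, and R = 0.

R = 0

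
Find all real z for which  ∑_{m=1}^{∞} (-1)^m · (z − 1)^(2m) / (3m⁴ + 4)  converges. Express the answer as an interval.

[0, 2]

By the ratio test, |a_{m+1}/a_m| = (3m⁴ + 4)/(3(m+1)⁴ + 4) → 1.
Successive powers of (z − 1) differ by 2, so the series converges when |z − 1|² · 1 < 1, i.e. |z − 1| < √(1) = 1. So R = 1.
Endpoint z = 2: the terms are on the order of 1/m⁴, so the series converges absolutely by comparison with the p-series (p = 4 > 1).
Endpoint z = 0: absolute convergence follows by limit comparison with Σ 1/m⁴.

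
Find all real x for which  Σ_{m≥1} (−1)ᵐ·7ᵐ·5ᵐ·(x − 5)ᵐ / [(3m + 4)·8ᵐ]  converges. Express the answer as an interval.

Ratio test: |a_{m+1}/a_m| = [(3m + 4)/(3(m+1) + 4)] · 7·5/8 → 35/8 as m → ∞.
The series converges when 35/8 · |x − 5| < 1, giving R = 8/35.
At x = 183/35: an alternating series whose terms decrease to 0 in absolute value, so it converges by the Leibniz criterion.
When x = 167/35, the terms are asymptotic to a nonzero constant times 1/m, so the series diverges by limit comparison with Σ 1/m.

(167/35, 183/35]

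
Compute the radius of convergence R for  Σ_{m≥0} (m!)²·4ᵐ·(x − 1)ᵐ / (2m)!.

R = 1

Ratio test: |a_{m+1}/a_m| = (m+1)²/[(2m+1)·(2m+2)] · 4 → 1 as m → ∞.
Hence R = 1.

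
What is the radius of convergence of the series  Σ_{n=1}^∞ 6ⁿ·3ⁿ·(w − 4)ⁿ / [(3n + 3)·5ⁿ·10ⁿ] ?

Apply the ratio test: |a_{n+1}| / |a_n| = [(3n + 3)/(3(n+1) + 3)] · 6·3/(5·10), which tends to 9/25 as n → ∞.
Convergence for |w − 4| · 9/25 < 1, i.e. |w − 4| < 25/9. So R = 25/9.

R = 25/9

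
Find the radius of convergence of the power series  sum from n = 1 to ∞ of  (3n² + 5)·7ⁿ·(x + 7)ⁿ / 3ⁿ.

By the ratio test, |a_{n+1}/a_n| = [(3(n+1)² + 5)/(3n² + 5)] · 7/3 → 7/3.
Convergence for |x + 7| · 7/3 < 1, i.e. |x + 7| < 3/7. So R = 3/7.

R = 3/7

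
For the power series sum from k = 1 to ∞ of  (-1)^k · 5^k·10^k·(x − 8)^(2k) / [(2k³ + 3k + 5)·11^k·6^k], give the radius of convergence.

R = √33/5

By the ratio test, |a_{k+1}/a_k| = [(2k³ + 3k + 5)/(2(k+1)³ + 3(k+1) + 5)] · 5·10/(11·6) → 25/33.
Successive powers of (x − 8) differ by 2, so the series converges when |x − 8|² · 25/33 < 1, i.e. |x − 8| < √(33/25). So R = √33/5.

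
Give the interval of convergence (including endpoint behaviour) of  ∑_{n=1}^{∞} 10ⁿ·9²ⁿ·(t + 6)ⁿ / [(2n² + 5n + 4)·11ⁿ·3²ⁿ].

[-551/90, -529/90]

By the ratio test, |a_{n+1}/a_n| = [(2n² + 5n + 4)/(2(n+1)² + 5(n+1) + 4)] · 10·81/(11·9) → 90/11.
Hence the series converges for |t + 6| < 1/(90/11) = 11/90, so the radius of convergence is 11/90.
At t = -529/90: the series is dominated by a constant times Σ 1/n², which converges (p = 2 > 1).
At t = -551/90: the series is dominated by a constant times Σ 1/n², which converges (p = 2 > 1).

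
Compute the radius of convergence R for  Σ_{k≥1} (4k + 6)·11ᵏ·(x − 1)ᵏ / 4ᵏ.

R = 4/11

The ratio of consecutive coefficients is [(4(k+1) + 6)/(4k + 6)] · 11/4 → 11/4.
Convergence for |x − 1| · 11/4 < 1, i.e. |x − 1| < 4/11. So R = 4/11.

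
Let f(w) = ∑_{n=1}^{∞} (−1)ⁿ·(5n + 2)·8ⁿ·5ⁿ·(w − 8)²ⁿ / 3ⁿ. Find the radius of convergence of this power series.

R = √30/20

The ratio of consecutive coefficients is [(5(n+1) + 2)/(5n + 2)] · 8·5/3 → 40/3.
Writing y = (w − 8)², the series in y has radius 3/40, so |w − 8| < √(3/40) and R = √30/20.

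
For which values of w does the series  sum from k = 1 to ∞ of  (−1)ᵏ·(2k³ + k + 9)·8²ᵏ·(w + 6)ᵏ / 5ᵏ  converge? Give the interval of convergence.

Apply the ratio test: |a_{k+1}| / |a_k| = [(2(k+1)³ + (k+1) + 9)/(2k³ + k + 9)] · 64/5, which tends to 64/5 as k → ∞.
Thus R = 1/(64/5) = 5/64.
At w = -379/64: the k-th term does not approach 0; divergence by the term test.
At w = -389/64: the terms do not tend to 0, so the series diverges.

(-389/64, -379/64)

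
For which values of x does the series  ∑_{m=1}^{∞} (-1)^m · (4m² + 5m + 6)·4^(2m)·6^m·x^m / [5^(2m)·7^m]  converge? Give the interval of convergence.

(-175/96, 175/96)

Apply the ratio test: |a_{m+1}| / |a_m| = [(4(m+1)² + 5(m+1) + 6)/(4m² + 5m + 6)] · 16·6/(25·7), which tends to 96/175 as m → ∞.
The series converges when 96/175 · |x| < 1, giving R = 175/96.
Check x = 175/96: the terms do not tend to 0, so the series diverges.
At x = -175/96: the terms do not tend to 0, so the series diverges.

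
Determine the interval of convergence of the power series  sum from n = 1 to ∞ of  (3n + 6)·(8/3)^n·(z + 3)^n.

(-27/8, -21/8)

Ratio test: |a_{n+1}/a_n| = [(3(n+1) + 6)/(3n + 6)] · 8/3 → 8/3 as n → ∞.
Hence the series converges for |z + 3| < 1/(8/3) = 3/8, so the radius of convergence is 3/8.
At z = -21/8: the terms do not tend to 0, so the series diverges.
Endpoint z = -27/8: the n-th term does not approach 0; divergence by the term test.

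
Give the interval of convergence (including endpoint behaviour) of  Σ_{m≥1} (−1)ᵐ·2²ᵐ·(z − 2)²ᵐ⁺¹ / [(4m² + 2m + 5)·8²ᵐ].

Apply the ratio test: |a_{m+1}| / |a_m| = [(4m² + 2m + 5)/(4(m+1)² + 2(m+1) + 5)] · 4/64, which tends to 1/16 as m → ∞.
Writing y = (z − 2)², the series in y has radius 16, so |z − 2| < √(16) = 4 and R = 4.
At z = 6: the terms are on the order of 1/m², so the series converges absolutely by comparison with the p-series (p = 2 > 1).
At z = -2: absolute convergence follows by limit comparison with Σ 1/m².

[-2, 6]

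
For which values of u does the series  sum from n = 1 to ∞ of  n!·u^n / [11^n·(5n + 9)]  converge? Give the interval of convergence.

Ratio test: |a_{n+1}/a_n| = (n+1) · 1/11 · (5n + 9)/(5(n+1) + 9) → ∞ as n → ∞.
The terms grow without bound for any u ≠ 0, so R = 0 (convergence only at u = 0).

{0}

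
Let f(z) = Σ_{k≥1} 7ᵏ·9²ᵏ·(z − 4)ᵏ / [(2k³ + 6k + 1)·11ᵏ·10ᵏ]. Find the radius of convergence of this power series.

By the ratio test, |a_{k+1}/a_k| = [(2k³ + 6k + 1)/(2(k+1)³ + 6(k+1) + 1)] · 7·81/(11·10) → 567/110.
The series converges when 567/110 · |z − 4| < 1, giving R = 110/567.

R = 110/567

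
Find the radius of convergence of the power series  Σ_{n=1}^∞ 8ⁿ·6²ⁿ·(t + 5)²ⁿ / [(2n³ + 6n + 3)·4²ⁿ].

By the ratio test, |a_{n+1}/a_n| = [(2n³ + 6n + 3)/(2(n+1)³ + 6(n+1) + 3)] · 8·36/16 → 18.
Successive powers of (t + 5) differ by 2, so the series converges when |t + 5|² · 18 < 1, i.e. |t + 5| < √(1/18). So R = √2/6.

R = √2/6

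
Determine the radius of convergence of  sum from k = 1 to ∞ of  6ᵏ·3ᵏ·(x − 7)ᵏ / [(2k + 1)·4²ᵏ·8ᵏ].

R = 64/9

Apply the ratio test: |a_{k+1}| / |a_k| = [(2k + 1)/(2(k+1) + 1)] · 6·3/(16·8), which tends to 9/64 as k → ∞.
Hence the series converges for |x − 7| < 1/(9/64) = 64/9, so the radius of convergence is 64/9.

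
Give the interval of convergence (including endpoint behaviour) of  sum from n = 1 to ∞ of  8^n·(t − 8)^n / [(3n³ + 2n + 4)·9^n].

By the ratio test, |a_{n+1}/a_n| = [(3n³ + 2n + 4)/(3(n+1)³ + 2(n+1) + 4)] · 8/9 → 8/9.
The series converges when 8/9 · |t − 8| < 1, giving R = 9/8.
When t = 73/8, the terms are on the order of 1/n³, so the series converges absolutely by comparison with the p-series (p = 3 > 1).
Endpoint t = 55/8: the terms are on the order of 1/n³, so the series converges absolutely by comparison with the p-series (p = 3 > 1).

[55/8, 73/8]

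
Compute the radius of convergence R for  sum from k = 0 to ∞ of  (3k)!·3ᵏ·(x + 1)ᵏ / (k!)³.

Ratio test: |a_{k+1}/a_k| = (3k+1)·(3k+2)·(3k+3)/(k+1)³ · 3 → 81 as k → ∞.
Thus R = 1/(81) = 1/81.

R = 1/81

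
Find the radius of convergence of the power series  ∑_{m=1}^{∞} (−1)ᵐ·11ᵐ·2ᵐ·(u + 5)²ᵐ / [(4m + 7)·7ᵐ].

Ratio test: |a_{m+1}/a_m| = [(4m + 7)/(4(m+1) + 7)] · 11·2/7 → 22/7 as m → ∞.
Since the exponent of (u + 5) increases by 2 each term, convergence requires |u + 5|² < 7/22, hence R = √154/22.

R = √154/22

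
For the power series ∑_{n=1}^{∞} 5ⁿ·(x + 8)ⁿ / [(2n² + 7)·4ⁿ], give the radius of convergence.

R = 4/5

By the ratio test, |a_{n+1}/a_n| = [(2n² + 7)/(2(n+1)² + 7)] · 5/4 → 5/4.
Convergence for |x + 8| · 5/4 < 1, i.e. |x + 8| < 4/5. So R = 4/5.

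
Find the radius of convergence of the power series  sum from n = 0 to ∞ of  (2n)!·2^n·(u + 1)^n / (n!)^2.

Ratio test: |a_{n+1}/a_n| = (2n+1)·(2n+2)/(n+1)² · 2 → 8 as n → ∞.
Thus R = 1/(8) = 1/8.

R = 1/8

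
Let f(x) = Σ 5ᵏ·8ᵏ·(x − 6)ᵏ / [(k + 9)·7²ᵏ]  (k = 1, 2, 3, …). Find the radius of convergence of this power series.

R = 49/40

By the ratio test, |a_{k+1}/a_k| = [(k + 9)/((k+1) + 9)] · 5·8/49 → 40/49.
Convergence for |x − 6| · 40/49 < 1, i.e. |x − 6| < 49/40. So R = 49/40.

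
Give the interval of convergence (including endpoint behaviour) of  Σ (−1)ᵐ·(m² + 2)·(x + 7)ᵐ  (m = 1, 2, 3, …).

(-8, -6)

By the ratio test, |a_{m+1}/a_m| = ((m+1)² + 2)/(m² + 2) → 1.
Convergence for |x + 7| < 1, so R = 1.
Check x = -6: the terms have absolute value of order m², which does not tend to 0, so the series diverges by the divergence test.
Check x = -8: the terms do not tend to 0, so the series diverges.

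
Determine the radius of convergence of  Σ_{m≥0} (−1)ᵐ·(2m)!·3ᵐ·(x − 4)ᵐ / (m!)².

Apply the ratio test: |a_{m+1}| / |a_m| = (2m+1)·(2m+2)/(m+1)² · 3, which tends to 12 as m → ∞.
Hence the series converges for |x − 4| < 1/(12) = 1/12, so the radius of convergence is 1/12.

R = 1/12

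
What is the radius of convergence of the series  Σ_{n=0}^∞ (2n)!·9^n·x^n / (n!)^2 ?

Apply the ratio test: |a_{n+1}| / |a_n| = (2n+1)·(2n+2)/(n+1)² · 9, which tends to 36 as n → ∞.
Hence the series converges for |x| < 1/(36) = 1/36, so the radius of convergence is 1/36.

R = 1/36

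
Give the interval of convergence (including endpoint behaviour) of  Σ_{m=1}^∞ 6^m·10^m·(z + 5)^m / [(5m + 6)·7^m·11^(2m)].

[-1147/60, 547/60)

Apply the ratio test: |a_{m+1}| / |a_m| = [(5m + 6)/(5(m+1) + 6)] · 6·10/(7·121), which tends to 60/847 as m → ∞.
Convergence for |z + 5| · 60/847 < 1, i.e. |z + 5| < 847/60. So R = 847/60.
Endpoint z = 547/60: comparison with the harmonic series Σ 1/m shows the series diverges.
At z = -1147/60: the terms alternate in sign and decrease monotonically to 0 in absolute value (size ~ c/m), so the alternating series test gives convergence.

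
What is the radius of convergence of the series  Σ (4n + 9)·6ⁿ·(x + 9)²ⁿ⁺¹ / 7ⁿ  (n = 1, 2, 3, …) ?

R = √42/6

By the ratio test, |a_{n+1}/a_n| = [(4(n+1) + 9)/(4n + 9)] · 6/7 → 6/7.
Successive powers of (x + 9) differ by 2, so the series converges when |x + 9|² · 6/7 < 1, i.e. |x + 9| < √(7/6). So R = √42/6.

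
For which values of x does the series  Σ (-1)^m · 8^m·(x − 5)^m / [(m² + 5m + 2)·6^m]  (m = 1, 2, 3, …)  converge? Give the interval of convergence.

Apply the ratio test: |a_{m+1}| / |a_m| = [(m² + 5m + 2)/((m+1)² + 5(m+1) + 2)] · 8/6, which tends to 4/3 as m → ∞.
Hence the series converges for |x − 5| < 1/(4/3) = 3/4, so the radius of convergence is 3/4.
When x = 23/4, the series is dominated by a constant times Σ 1/m², which converges (p = 2 > 1).
At x = 17/4: absolute convergence follows by limit comparison with Σ 1/m².

[17/4, 23/4]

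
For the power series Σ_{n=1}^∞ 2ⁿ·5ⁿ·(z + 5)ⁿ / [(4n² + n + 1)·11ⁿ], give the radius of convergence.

R = 11/10

The ratio of consecutive coefficients is [(4n² + n + 1)/(4(n+1)² + (n+1) + 1)] · 2·5/11 → 10/11.
The series converges when 10/11 · |z + 5| < 1, giving R = 11/10.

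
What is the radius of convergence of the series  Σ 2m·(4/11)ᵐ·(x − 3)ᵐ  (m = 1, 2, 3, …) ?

Ratio test: |a_{m+1}/a_m| = [2(m+1)/2m] · 4/11 → 4/11 as m → ∞.
Hence the series converges for |x − 3| < 1/(4/11) = 11/4, so the radius of convergence is 11/4.

R = 11/4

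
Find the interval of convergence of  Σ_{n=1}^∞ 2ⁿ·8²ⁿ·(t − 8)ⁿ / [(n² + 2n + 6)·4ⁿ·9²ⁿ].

Apply the ratio test: |a_{n+1}| / |a_n| = [(n² + 2n + 6)/((n+1)² + 2(n+1) + 6)] · 2·64/(4·81), which tends to 32/81 as n → ∞.
The series converges when 32/81 · |t − 8| < 1, giving R = 81/32.
Endpoint t = 337/32: the series is dominated by a constant times Σ 1/n², which converges (p = 2 > 1).
Check t = 175/32: absolute convergence follows by limit comparison with Σ 1/n².

[175/32, 337/32]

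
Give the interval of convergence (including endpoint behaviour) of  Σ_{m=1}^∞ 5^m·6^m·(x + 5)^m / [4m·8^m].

The ratio of consecutive coefficients is [4m/4(m+1)] · 5·6/8 → 15/4.
Convergence for |x + 5| · 15/4 < 1, i.e. |x + 5| < 4/15. So R = 4/15.
When x = -71/15, the terms are asymptotic to a nonzero constant times 1/m, so the series diverges by limit comparison with Σ 1/m.
At x = -79/15: the terms alternate in sign and decrease monotonically to 0 in absolute value (size ~ c/m), so the alternating series test gives convergence.

[-79/15, -71/15)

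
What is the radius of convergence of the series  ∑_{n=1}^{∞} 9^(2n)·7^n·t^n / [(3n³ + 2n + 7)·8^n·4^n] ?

R = 32/567

The ratio of consecutive coefficients is [(3n³ + 2n + 7)/(3(n+1)³ + 2(n+1) + 7)] · 81·7/(8·4) → 567/32.
Convergence for |t| · 567/32 < 1, i.e. |t| < 32/567. So R = 32/567.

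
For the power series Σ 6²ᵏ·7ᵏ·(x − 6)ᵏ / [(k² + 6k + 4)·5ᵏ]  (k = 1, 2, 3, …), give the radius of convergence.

By the ratio test, |a_{k+1}/a_k| = [(k² + 6k + 4)/((k+1)² + 6(k+1) + 4)] · 36·7/5 → 252/5.
Convergence for |x − 6| · 252/5 < 1, i.e. |x − 6| < 5/252. So R = 5/252.

R = 5/252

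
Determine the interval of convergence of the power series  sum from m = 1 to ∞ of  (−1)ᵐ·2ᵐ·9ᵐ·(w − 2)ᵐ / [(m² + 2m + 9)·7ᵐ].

The ratio of consecutive coefficients is [(m² + 2m + 9)/((m+1)² + 2(m+1) + 9)] · 2·9/7 → 18/7.
Hence the series converges for |w − 2| < 1/(18/7) = 7/18, so the radius of convergence is 7/18.
When w = 43/18, absolute convergence follows by limit comparison with Σ 1/m².
Check w = 29/18: the terms are on the order of 1/m², so the series converges absolutely by comparison with the p-series (p = 2 > 1).

[29/18, 43/18]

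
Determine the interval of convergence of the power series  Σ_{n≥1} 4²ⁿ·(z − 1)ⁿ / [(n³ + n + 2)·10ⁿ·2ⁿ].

Apply the ratio test: |a_{n+1}| / |a_n| = [(n³ + n + 2)/((n+1)³ + (n+1) + 2)] · 16/(10·2), which tends to 4/5 as n → ∞.
Hence the series converges for |z − 1| < 1/(4/5) = 5/4, so the radius of convergence is 5/4.
Check z = 9/4: absolute convergence follows by limit comparison with Σ 1/n³.
Endpoint z = -1/4: the terms are on the order of 1/n³, so the series converges absolutely by comparison with the p-series (p = 3 > 1).

[-1/4, 9/4]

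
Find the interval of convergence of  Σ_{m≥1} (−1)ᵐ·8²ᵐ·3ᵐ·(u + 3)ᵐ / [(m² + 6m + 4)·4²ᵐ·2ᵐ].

[-19/6, -17/6]

By the ratio test, |a_{m+1}/a_m| = [(m² + 6m + 4)/((m+1)² + 6(m+1) + 4)] · 64·3/(16·2) → 6.
Hence the series converges for |u + 3| < 1/(6) = 1/6, so the radius of convergence is 1/6.
Endpoint u = -17/6: absolute convergence follows by limit comparison with Σ 1/m².
At u = -19/6: the series is dominated by a constant times Σ 1/m², which converges (p = 2 > 1).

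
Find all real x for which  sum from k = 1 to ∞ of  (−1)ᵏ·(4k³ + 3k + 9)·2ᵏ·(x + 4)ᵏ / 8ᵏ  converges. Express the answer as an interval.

(-8, 0)

By the ratio test, |a_{k+1}/a_k| = [(4(k+1)³ + 3(k+1) + 9)/(4k³ + 3k + 9)] · 2/8 → 1/4.
The series converges when 1/4 · |x + 4| < 1, giving R = 4.
When x = 0, the terms have absolute value of order k³, which does not tend to 0, so the series diverges by the divergence test.
Check x = -8: the terms have absolute value of order k³, which does not tend to 0, so the series diverges by the divergence test.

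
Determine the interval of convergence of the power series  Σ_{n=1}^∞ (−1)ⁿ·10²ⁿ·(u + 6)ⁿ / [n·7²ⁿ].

(-649/100, -551/100]

Ratio test: |a_{n+1}/a_n| = [n/(n+1)] · 100/49 → 100/49 as n → ∞.
Convergence for |u + 6| · 100/49 < 1, i.e. |u + 6| < 49/100. So R = 49/100.
At u = -551/100: an alternating series whose terms decrease to 0 in absolute value, so it converges by the Leibniz criterion.
When u = -649/100, the terms behave like c/n; limit comparison with the harmonic series gives divergence.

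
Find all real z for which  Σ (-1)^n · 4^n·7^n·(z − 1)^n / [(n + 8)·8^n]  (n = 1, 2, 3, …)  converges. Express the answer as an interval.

By the ratio test, |a_{n+1}/a_n| = [(n + 8)/((n+1) + 8)] · 4·7/8 → 7/2.
Thus R = 1/(7/2) = 2/7.
Endpoint z = 9/7: an alternating series whose terms decrease to 0 in absolute value, so it converges by the Leibniz criterion.
Endpoint z = 5/7: the terms behave like c/n; limit comparison with the harmonic series gives divergence.

(5/7, 9/7]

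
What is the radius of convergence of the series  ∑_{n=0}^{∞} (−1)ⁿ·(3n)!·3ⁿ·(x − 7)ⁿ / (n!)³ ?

R = 1/81

By the ratio test, |a_{n+1}/a_n| = (3n+1)·(3n+2)·(3n+3)/(n+1)³ · 3 → 81.
Thus R = 1/(81) = 1/81.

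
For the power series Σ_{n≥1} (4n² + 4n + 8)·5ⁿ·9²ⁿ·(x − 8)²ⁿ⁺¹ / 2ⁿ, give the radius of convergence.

By the ratio test, |a_{n+1}/a_n| = [(4(n+1)² + 4(n+1) + 8)/(4n² + 4n + 8)] · 5·81/2 → 405/2.
Successive powers of (x − 8) differ by 2, so the series converges when |x − 8|² · 405/2 < 1, i.e. |x − 8| < √(2/405). So R = √10/45.

R = √10/45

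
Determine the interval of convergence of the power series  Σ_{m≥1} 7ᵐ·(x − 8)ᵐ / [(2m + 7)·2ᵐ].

By the ratio test, |a_{m+1}/a_m| = [(2m + 7)/(2(m+1) + 7)] · 7/2 → 7/2.
Convergence for |x − 8| · 7/2 < 1, i.e. |x − 8| < 2/7. So R = 2/7.
Endpoint x = 58/7: the terms behave like c/m; limit comparison with the harmonic series gives divergence.
Endpoint x = 54/7: the terms alternate in sign and decrease monotonically to 0 in absolute value (size ~ c/m), so the alternating series test gives convergence.

[54/7, 58/7)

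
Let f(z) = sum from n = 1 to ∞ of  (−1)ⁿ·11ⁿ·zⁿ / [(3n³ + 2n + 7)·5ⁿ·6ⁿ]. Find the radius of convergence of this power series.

R = 30/11

The ratio of consecutive coefficients is [(3n³ + 2n + 7)/(3(n+1)³ + 2(n+1) + 7)] · 11/(5·6) → 11/30.
The series converges when 11/30 · |z| < 1, giving R = 30/11.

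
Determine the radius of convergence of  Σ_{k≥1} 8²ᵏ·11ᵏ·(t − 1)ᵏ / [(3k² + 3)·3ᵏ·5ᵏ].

By the ratio test, |a_{k+1}/a_k| = [(3k² + 3)/(3(k+1)² + 3)] · 64·11/(3·5) → 704/15.
Thus R = 1/(704/15) = 15/704.

R = 15/704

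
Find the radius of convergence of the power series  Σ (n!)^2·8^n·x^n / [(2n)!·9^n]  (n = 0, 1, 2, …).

R = 9/2

By the ratio test, |a_{n+1}/a_n| = (n+1)²/[(2n+1)·(2n+2)] · 8/9 → 2/9.
Hence the series converges for |x| < 1/(2/9) = 9/2, so the radius of convergence is 9/2.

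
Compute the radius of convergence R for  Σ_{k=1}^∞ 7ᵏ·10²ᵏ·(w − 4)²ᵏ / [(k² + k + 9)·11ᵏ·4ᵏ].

By the ratio test, |a_{k+1}/a_k| = [(k² + k + 9)/((k+1)² + (k+1) + 9)] · 7·100/(11·4) → 175/11.
Since the exponent of (w − 4) increases by 2 each term, convergence requires |w − 4|² < 11/175, hence R = √77/35.

R = √77/35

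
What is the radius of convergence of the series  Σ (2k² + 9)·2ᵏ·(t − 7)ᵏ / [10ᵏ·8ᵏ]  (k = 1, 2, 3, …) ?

Apply the ratio test: |a_{k+1}| / |a_k| = [(2(k+1)² + 9)/(2k² + 9)] · 2/(10·8), which tends to 1/40 as k → ∞.
Convergence for |t − 7| · 1/40 < 1, i.e. |t − 7| < 40. So R = 40.

R = 40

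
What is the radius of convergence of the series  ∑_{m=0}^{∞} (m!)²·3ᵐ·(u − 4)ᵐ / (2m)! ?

R = 4/3

The ratio of consecutive coefficients is (m+1)²/[(2m+1)·(2m+2)] · 3 → 3/4.
Thus R = 1/(3/4) = 4/3.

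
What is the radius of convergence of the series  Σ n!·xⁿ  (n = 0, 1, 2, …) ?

R = 0

The ratio of consecutive coefficients is (n+1) → ∞.
Since the ratio → ∞, the series diverges for every x ≠ 0, and R = 0.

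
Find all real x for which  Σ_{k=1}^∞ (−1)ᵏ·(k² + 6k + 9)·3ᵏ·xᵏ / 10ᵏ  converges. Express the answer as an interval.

The ratio of consecutive coefficients is [((k+1)² + 6(k+1) + 9)/(k² + 6k + 9)] · 3/10 → 3/10.
Hence the series converges for |x| < 1/(3/10) = 10/3, so the radius of convergence is 10/3.
When x = 10/3, the terms have absolute value of order k², which does not tend to 0, so the series diverges by the divergence test.
When x = -10/3, the k-th term does not approach 0; divergence by the term test.

(-10/3, 10/3)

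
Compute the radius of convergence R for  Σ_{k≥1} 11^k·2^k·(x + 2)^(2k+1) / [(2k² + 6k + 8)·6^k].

Ratio test: |a_{k+1}/a_k| = [(2k² + 6k + 8)/(2(k+1)² + 6(k+1) + 8)] · 11·2/6 → 11/3 as k → ∞.
Writing y = (x + 2)², the series in y has radius 3/11, so |x + 2| < √(3/11) and R = √33/11.

R = √33/11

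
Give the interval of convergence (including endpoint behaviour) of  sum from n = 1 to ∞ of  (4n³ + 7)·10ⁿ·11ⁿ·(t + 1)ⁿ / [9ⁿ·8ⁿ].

(-91/55, -19/55)

By the ratio test, |a_{n+1}/a_n| = [(4(n+1)³ + 7)/(4n³ + 7)] · 10·11/(9·8) → 55/36.
Convergence for |t + 1| · 55/36 < 1, i.e. |t + 1| < 36/55. So R = 36/55.
When t = -19/55, the n-th term does not approach 0; divergence by the term test.
Check t = -91/55: the n-th term does not approach 0; divergence by the term test.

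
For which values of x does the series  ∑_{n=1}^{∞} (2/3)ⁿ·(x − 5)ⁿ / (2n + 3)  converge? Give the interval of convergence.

[7/2, 13/2)

Apply the ratio test: |a_{n+1}| / |a_n| = [(2n + 3)/(2(n+1) + 3)] · 2/3, which tends to 2/3 as n → ∞.
Convergence for |x − 5| · 2/3 < 1, i.e. |x − 5| < 3/2. So R = 3/2.
When x = 13/2, the terms behave like c/n; limit comparison with the harmonic series gives divergence.
At x = 7/2: the terms alternate in sign and decrease monotonically to 0 in absolute value (size ~ c/n), so the alternating series test gives convergence.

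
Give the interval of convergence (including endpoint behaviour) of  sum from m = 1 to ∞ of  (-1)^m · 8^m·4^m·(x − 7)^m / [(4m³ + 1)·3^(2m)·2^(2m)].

[47/8, 65/8]

By the ratio test, |a_{m+1}/a_m| = [(4m³ + 1)/(4(m+1)³ + 1)] · 8·4/(9·4) → 8/9.
The series converges when 8/9 · |x − 7| < 1, giving R = 9/8.
When x = 65/8, the terms are on the order of 1/m³, so the series converges absolutely by comparison with the p-series (p = 3 > 1).
At x = 47/8: the terms are on the order of 1/m³, so the series converges absolutely by comparison with the p-series (p = 3 > 1).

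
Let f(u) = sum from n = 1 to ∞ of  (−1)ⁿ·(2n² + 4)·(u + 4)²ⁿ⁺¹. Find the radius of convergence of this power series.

By the ratio test, |a_{n+1}/a_n| = (2(n+1)² + 4)/(2n² + 4) → 1.
Since the exponent of (u + 4) increases by 2 each term, convergence requires |u + 4|² < 1, hence R = 1.

R = 1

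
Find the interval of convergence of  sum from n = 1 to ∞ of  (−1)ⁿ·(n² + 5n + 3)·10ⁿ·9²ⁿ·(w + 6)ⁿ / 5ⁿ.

The ratio of consecutive coefficients is [((n+1)² + 5(n+1) + 3)/(n² + 5n + 3)] · 10·81/5 → 162.
Hence the series converges for |w + 6| < 1/(162) = 1/162, so the radius of convergence is 1/162.
Check w = -971/162: the terms have absolute value of order n², which does not tend to 0, so the series diverges by the divergence test.
Endpoint w = -973/162: the terms have absolute value of order n², which does not tend to 0, so the series diverges by the divergence test.

(-973/162, -971/162)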